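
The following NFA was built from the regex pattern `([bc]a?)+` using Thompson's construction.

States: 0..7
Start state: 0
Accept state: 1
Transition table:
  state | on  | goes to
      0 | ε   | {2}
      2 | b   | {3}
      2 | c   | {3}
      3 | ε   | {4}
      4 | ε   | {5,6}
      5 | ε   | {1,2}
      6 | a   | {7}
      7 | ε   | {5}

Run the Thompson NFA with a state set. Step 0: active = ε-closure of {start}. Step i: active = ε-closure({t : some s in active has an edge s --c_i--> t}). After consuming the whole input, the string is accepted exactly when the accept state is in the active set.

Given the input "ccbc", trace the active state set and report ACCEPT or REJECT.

initial (ε-close {0}): {0,2}
'c' @ 1: {1,2,3,4,5,6}  [accepting]
'c' @ 2: {1,2,3,4,5,6}  [accepting]
'b' @ 3: {1,2,3,4,5,6}  [accepting]
'c' @ 4: {1,2,3,4,5,6}  [accepting]
end set {1,2,3,4,5,6} — state 1 in

Answer: ACCEPT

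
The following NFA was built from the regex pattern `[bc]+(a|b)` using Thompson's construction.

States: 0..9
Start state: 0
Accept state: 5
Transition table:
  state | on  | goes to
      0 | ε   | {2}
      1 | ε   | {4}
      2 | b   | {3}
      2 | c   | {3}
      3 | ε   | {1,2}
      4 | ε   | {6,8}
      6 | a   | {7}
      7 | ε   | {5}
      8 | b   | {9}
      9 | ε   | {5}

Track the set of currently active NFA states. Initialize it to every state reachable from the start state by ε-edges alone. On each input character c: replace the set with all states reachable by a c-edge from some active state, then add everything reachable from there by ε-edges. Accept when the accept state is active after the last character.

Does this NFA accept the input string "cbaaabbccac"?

initial (ε-close {0}): {0,2}
'c' @ 1: {1,2,3,4,6,8}
'b' @ 2: {1,2,3,4,5,6,8,9}  (accept∈set)
'a' @ 3: {5,7}  (accept∈set)
'a' @ 4: {}  — no active states
rest 'abbccac' ignored (set empty)
end set {} — state 5 not in

Answer: REJECT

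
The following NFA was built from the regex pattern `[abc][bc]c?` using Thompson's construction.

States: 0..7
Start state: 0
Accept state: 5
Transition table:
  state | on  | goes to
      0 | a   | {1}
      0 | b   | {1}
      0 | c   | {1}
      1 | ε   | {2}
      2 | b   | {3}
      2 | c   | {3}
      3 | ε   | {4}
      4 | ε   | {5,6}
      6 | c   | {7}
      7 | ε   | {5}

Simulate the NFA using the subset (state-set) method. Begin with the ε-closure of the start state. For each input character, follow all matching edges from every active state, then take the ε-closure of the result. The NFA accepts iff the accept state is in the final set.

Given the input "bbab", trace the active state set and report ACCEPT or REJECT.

Answer: REJECT

Steps:
initial (ε-close {0}): {0}
'b' @ 1: {1,2}
'b' @ 2: {3,4,5,6}  (accept∈set)
'a' @ 3: {}  — state set empty
rest 'b' ignored (set empty)
end set {} — state 5 not in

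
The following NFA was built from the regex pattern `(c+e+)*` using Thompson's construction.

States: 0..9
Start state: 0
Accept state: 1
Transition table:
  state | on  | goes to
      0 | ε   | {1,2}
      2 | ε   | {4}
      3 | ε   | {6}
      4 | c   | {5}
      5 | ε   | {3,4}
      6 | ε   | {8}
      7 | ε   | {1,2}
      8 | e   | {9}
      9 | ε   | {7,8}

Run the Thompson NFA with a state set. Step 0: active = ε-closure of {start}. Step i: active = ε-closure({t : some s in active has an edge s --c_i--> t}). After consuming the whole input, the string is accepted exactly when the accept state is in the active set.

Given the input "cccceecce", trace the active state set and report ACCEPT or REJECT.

Answer: ACCEPT

Steps:
S₀ = ε-closure({0}) = {0,1,2,4}
'c' @ 1: {3,4,5,6,8}
'c' @ 2: {3,4,5,6,8}
'c' @ 3: {3,4,5,6,8}
'c' @ 4: {3,4,5,6,8}
'e' @ 5: {1,2,4,7,8,9}  [accepting]
'e' @ 6: {1,2,4,7,8,9}  [accepting]
'c' @ 7: {3,4,5,6,8}
'c' @ 8: {3,4,5,6,8}
'e' @ 9: {1,2,4,7,8,9}  [accepting]
end set {1,2,4,7,8,9} — state 1 in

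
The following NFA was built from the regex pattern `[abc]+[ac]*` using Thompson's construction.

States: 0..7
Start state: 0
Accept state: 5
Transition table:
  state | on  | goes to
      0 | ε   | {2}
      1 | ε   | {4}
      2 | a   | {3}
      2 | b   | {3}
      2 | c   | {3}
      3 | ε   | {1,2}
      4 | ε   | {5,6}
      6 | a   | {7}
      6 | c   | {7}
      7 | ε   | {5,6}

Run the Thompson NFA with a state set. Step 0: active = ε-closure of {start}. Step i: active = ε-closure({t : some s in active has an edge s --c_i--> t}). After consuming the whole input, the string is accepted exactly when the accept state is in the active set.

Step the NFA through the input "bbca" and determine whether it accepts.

Answer: ACCEPT

Derivation:
start: ε-closure({0}) = {0,2}
'b' @ 1: {1,2,3,4,5,6}  ✓accept
'b' @ 2: {1,2,3,4,5,6}  ✓accept
'c' @ 3: {1,2,3,4,5,6,7}  ✓accept
'a' @ 4: {1,2,3,4,5,6,7}  ✓accept
final: {1,2,3,4,5,6,7}; accept 5 in set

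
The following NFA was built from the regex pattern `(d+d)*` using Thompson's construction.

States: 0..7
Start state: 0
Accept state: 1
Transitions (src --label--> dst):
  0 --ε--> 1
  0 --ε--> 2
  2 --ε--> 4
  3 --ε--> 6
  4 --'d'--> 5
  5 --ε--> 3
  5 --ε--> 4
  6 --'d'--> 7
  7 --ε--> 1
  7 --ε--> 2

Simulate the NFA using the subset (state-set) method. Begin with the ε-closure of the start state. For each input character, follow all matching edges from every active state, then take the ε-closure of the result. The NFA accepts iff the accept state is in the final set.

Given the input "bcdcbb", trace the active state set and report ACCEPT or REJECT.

initial (ε-close {0}): {0,1,2,4}
'b' @ 1: {}  — state set empty
rest 'cdcbb' ignored (set empty)
end set {} — state 1 not in

Answer: REJECT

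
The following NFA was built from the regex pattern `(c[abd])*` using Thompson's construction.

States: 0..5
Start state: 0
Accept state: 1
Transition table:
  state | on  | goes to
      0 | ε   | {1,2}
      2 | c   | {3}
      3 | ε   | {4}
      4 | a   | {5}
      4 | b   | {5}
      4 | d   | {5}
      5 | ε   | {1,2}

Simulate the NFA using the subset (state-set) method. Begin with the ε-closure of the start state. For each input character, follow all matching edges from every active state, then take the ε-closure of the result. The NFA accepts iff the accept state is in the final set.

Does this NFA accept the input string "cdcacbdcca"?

Answer: REJECT

Trace:
S₀ = ε-closure({0}) = {0,1,2}
'c' @ 1: {3,4}
'd' @ 2: {1,2,5}  ✓accept
'c' @ 3: {3,4}
'a' @ 4: {1,2,5}  ✓accept
'c' @ 5: {3,4}
'b' @ 6: {1,2,5}  ✓accept
'd' @ 7: {}  — state set empty
rest 'cca' ignored (set empty)
final: {}; accept 1 not in set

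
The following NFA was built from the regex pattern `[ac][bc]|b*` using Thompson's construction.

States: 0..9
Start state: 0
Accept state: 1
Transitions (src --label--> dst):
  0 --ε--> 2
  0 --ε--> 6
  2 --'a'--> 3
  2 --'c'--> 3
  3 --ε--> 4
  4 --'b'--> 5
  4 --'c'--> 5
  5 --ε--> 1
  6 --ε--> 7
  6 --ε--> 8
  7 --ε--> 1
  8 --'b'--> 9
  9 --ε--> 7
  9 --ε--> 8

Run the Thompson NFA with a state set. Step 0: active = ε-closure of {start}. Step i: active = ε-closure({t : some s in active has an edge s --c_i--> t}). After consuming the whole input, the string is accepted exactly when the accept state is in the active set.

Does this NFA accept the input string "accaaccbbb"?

Answer: REJECT

Derivation:
S₀ = ε-closure({0}) = {0,1,2,6,7,8}
'a' @ 1: {3,4}
'c' @ 2: {1,5}  (accept∈set)
'c' @ 3: {}  — dead — no transitions
rest 'aaccbbb' ignored (set empty)
after full input: {}  (accept=1 not in)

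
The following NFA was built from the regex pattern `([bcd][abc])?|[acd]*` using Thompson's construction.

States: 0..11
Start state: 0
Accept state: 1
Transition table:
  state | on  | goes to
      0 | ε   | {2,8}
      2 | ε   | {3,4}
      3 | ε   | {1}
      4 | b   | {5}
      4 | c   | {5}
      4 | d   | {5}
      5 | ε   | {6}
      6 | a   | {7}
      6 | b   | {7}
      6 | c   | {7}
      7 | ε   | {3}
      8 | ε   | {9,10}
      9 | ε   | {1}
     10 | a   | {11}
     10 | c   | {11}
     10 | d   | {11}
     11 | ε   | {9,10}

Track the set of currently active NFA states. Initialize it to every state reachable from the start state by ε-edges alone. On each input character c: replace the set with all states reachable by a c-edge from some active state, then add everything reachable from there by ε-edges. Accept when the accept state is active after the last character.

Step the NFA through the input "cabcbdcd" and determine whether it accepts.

Answer: REJECT

Derivation:
start: ε-closure({0}) = {0,1,2,3,4,8,9,10}
'c' @ 1: {1,5,6,9,10,11}  [accepting]
'a' @ 2: {1,3,7,9,10,11}  [accepting]
'b' @ 3: {}  — state set empty
rest 'cbdcd' ignored (set empty)
after full input: {}  (accept=1 not in)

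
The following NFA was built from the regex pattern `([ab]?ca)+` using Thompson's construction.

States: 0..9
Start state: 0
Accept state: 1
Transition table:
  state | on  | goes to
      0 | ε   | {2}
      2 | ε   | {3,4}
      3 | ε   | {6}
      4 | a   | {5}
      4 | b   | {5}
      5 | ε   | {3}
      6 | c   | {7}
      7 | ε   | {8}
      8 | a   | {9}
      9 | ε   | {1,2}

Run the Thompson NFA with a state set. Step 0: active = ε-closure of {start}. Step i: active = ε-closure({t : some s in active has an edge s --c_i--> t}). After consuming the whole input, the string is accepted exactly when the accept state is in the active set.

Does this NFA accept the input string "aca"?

initial (ε-close {0}): {0,2,3,4,6}
'a' @ 1: {3,5,6}
'c' @ 2: {7,8}
'a' @ 3: {1,2,3,4,6,9}  [accepting]
end set {1,2,3,4,6,9} — state 1 in

Answer: ACCEPT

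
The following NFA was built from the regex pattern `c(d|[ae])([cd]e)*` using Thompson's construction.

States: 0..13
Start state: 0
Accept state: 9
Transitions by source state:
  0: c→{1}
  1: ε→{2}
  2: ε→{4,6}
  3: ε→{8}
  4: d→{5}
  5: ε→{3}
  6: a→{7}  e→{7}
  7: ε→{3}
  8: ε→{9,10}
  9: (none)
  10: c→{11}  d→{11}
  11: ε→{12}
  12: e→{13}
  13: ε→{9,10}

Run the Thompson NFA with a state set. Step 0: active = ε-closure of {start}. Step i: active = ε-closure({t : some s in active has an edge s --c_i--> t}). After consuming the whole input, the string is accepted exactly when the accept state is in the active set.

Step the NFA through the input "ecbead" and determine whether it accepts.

Answer: REJECT

Steps:
initial (ε-close {0}): {0}
'e' @ 1: {}  — state set empty
rest 'cbead' ignored (set empty)
end set {} — state 9 not in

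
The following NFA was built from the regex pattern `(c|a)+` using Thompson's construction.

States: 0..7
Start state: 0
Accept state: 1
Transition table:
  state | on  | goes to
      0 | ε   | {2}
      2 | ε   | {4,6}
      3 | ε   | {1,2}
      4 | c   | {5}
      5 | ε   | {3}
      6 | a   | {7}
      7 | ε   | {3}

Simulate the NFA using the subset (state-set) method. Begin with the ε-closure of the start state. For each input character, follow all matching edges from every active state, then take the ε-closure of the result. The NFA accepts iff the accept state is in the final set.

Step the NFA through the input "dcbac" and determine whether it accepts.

start: ε-closure({0}) = {0,2,4,6}
'd' @ 1: {}  — no active states
rest 'cbac' ignored (set empty)
end set {} — state 1 not in

Answer: REJECT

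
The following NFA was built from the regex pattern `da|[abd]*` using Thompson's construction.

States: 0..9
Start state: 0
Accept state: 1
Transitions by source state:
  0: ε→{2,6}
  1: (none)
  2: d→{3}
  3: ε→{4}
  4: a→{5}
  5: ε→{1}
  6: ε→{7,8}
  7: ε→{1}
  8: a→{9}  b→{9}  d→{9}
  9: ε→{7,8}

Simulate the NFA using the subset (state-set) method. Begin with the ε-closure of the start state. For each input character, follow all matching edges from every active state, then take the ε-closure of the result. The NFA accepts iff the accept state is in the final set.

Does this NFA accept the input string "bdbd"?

initial (ε-close {0}): {0,1,2,6,7,8}
'b' @ 1: {1,7,8,9}  (accept∈set)
'd' @ 2: {1,7,8,9}  (accept∈set)
'b' @ 3: {1,7,8,9}  (accept∈set)
'd' @ 4: {1,7,8,9}  (accept∈set)
end set {1,7,8,9} — state 1 in

Answer: ACCEPT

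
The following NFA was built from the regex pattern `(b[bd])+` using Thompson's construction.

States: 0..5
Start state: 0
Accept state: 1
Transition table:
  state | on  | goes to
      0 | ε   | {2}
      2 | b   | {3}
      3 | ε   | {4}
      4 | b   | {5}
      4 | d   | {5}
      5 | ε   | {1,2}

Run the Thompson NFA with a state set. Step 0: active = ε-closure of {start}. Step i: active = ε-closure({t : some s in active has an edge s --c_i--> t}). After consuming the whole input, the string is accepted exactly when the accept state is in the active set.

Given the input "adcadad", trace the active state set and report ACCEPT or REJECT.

Answer: REJECT

Steps:
S₀ = ε-closure({0}) = {0,2}
'a' @ 1: {}  — state set empty
rest 'dcadad' ignored (set empty)
after full input: {}  (accept=1 not in)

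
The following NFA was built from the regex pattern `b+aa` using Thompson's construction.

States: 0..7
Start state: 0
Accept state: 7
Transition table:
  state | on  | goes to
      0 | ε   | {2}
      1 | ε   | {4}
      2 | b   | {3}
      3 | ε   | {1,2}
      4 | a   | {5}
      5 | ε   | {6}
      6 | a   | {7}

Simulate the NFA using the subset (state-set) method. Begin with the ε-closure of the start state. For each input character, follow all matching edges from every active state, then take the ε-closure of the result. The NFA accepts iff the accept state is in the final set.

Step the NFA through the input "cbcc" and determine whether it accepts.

initial (ε-close {0}): {0,2}
'c' @ 1: {}  — state set empty
rest 'bcc' ignored (set empty)
final: {}; accept 7 not in set

Answer: REJECT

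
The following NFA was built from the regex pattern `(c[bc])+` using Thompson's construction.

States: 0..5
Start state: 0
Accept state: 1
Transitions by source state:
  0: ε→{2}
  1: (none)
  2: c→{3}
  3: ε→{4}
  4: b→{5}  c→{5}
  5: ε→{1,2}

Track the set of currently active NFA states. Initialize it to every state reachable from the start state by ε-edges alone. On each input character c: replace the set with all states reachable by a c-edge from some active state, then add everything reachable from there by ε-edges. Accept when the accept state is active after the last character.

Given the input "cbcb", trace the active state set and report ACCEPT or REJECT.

Answer: ACCEPT

Steps:
S₀ = ε-closure({0}) = {0,2}
'c' @ 1: {3,4}
'b' @ 2: {1,2,5}  [accepting]
'c' @ 3: {3,4}
'b' @ 4: {1,2,5}  [accepting]
end set {1,2,5} — state 1 in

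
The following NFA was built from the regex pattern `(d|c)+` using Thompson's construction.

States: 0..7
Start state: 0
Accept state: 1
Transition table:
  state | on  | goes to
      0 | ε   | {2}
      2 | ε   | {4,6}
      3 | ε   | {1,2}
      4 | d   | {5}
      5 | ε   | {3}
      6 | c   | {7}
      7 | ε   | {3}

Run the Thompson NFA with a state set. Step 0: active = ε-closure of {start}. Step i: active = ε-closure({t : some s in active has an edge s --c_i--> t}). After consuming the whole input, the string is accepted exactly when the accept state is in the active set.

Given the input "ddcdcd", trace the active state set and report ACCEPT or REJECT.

S₀ = ε-closure({0}) = {0,2,4,6}
'd' @ 1: {1,2,3,4,5,6}  (accept∈set)
'd' @ 2: {1,2,3,4,5,6}  (accept∈set)
'c' @ 3: {1,2,3,4,6,7}  (accept∈set)
'd' @ 4: {1,2,3,4,5,6}  (accept∈set)
'c' @ 5: {1,2,3,4,6,7}  (accept∈set)
'd' @ 6: {1,2,3,4,5,6}  (accept∈set)
after full input: {1,2,3,4,5,6}  (accept=1 in)

Answer: ACCEPT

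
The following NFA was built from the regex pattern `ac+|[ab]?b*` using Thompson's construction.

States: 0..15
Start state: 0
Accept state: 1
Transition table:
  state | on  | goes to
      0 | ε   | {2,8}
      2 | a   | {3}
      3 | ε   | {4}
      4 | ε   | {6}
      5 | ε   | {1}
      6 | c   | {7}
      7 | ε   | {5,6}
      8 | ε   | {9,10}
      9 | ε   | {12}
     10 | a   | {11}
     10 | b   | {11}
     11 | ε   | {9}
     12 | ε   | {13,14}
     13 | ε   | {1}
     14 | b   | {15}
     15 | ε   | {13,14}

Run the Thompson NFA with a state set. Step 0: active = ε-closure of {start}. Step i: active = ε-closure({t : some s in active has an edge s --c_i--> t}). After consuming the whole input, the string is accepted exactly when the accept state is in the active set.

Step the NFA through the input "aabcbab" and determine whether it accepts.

initial (ε-close {0}): {0,1,2,8,9,10,12,13,14}
'a' @ 1: {1,3,4,6,9,11,12,13,14}  (accept∈set)
'a' @ 2: {}  — dead — no transitions
rest 'bcbab' ignored (set empty)
end set {} — state 1 not in

Answer: REJECT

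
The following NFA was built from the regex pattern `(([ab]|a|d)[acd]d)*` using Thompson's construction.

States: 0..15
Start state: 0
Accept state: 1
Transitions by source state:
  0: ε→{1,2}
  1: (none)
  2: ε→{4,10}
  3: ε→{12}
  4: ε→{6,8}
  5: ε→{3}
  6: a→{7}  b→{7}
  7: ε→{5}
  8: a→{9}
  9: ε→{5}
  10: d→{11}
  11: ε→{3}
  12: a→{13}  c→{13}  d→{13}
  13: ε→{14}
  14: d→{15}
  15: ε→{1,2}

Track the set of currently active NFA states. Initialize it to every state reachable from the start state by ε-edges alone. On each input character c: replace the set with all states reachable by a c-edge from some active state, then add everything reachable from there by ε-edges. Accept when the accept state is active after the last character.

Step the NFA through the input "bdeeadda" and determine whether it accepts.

Answer: REJECT

Steps:
S₀ = ε-closure({0}) = {0,1,2,4,6,8,10}
'b' @ 1: {3,5,7,12}
'd' @ 2: {13,14}
'e' @ 3: {}  — dead — no transitions
rest 'eadda' ignored (set empty)
after full input: {}  (accept=1 not in)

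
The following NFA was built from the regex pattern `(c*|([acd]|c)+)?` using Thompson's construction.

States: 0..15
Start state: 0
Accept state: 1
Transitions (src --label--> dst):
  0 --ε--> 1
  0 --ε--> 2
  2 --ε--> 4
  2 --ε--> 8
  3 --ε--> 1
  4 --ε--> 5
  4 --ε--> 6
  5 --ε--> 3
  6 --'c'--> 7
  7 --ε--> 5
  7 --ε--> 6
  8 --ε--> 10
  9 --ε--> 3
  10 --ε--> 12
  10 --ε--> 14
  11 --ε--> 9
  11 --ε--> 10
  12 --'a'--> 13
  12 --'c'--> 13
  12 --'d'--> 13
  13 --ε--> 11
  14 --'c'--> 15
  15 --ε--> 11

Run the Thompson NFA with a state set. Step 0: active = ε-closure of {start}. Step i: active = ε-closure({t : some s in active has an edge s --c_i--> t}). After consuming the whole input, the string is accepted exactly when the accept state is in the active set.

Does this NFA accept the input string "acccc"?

Answer: ACCEPT

Derivation:
S₀ = ε-closure({0}) = {0,1,2,3,4,5,6,8,10,12,14}
'a' @ 1: {1,3,9,10,11,12,13,14}  (accept∈set)
'c' @ 2: {1,3,9,10,11,12,13,14,15}  (accept∈set)
'c' @ 3: {1,3,9,10,11,12,13,14,15}  (accept∈set)
'c' @ 4: {1,3,9,10,11,12,13,14,15}  (accept∈set)
'c' @ 5: {1,3,9,10,11,12,13,14,15}  (accept∈set)
final: {1,3,9,10,11,12,13,14,15}; accept 1 in set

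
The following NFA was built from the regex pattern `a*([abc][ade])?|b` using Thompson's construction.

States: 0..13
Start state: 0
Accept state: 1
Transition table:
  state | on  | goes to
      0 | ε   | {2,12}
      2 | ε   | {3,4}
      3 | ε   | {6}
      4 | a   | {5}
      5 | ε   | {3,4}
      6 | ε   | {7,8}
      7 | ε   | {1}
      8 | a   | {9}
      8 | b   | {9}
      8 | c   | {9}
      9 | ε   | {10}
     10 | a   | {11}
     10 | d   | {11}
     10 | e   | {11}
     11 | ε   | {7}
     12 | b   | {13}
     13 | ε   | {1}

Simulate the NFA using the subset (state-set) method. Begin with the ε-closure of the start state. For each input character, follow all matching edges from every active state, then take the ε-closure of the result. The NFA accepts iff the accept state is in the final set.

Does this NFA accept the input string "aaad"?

Answer: ACCEPT

Derivation:
start: ε-closure({0}) = {0,1,2,3,4,6,7,8,12}
'a' @ 1: {1,3,4,5,6,7,8,9,10}  (accept∈set)
'a' @ 2: {1,3,4,5,6,7,8,9,10,11}  (accept∈set)
'a' @ 3: {1,3,4,5,6,7,8,9,10,11}  (accept∈set)
'd' @ 4: {1,7,11}  (accept∈set)
after full input: {1,7,11}  (accept=1 in)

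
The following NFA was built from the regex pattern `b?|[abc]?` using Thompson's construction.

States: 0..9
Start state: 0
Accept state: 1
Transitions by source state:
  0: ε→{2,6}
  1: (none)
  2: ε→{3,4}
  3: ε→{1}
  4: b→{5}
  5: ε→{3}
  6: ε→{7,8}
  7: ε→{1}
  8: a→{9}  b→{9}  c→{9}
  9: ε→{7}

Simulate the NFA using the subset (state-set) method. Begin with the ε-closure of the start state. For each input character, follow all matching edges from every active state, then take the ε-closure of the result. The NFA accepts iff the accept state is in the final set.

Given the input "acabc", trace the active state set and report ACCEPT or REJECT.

Answer: REJECT

Derivation:
start: ε-closure({0}) = {0,1,2,3,4,6,7,8}
'a' @ 1: {1,7,9}  (accept∈set)
'c' @ 2: {}  — state set empty
rest 'abc' ignored (set empty)
after full input: {}  (accept=1 not in)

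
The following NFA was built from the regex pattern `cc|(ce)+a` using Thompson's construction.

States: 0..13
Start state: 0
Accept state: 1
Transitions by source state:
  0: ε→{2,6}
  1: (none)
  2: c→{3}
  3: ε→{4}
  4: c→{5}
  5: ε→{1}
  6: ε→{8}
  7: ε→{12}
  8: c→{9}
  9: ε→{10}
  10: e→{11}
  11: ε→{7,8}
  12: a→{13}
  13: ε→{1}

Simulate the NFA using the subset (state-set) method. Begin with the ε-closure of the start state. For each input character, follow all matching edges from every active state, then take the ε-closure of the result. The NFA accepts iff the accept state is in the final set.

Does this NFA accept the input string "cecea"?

S₀ = ε-closure({0}) = {0,2,6,8}
'c' @ 1: {3,4,9,10}
'e' @ 2: {7,8,11,12}
'c' @ 3: {9,10}
'e' @ 4: {7,8,11,12}
'a' @ 5: {1,13}  (accept∈set)
after full input: {1,13}  (accept=1 in)

Answer: ACCEPT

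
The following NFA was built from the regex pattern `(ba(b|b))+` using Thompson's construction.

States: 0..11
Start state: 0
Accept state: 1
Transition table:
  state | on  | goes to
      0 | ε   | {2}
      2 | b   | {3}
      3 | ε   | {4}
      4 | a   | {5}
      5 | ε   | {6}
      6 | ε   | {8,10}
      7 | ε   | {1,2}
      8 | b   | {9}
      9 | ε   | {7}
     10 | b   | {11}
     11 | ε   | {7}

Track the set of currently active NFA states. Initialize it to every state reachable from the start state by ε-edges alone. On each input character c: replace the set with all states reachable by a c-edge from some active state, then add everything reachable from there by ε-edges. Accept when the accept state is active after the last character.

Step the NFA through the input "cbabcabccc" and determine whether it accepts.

Answer: REJECT

Derivation:
S₀ = ε-closure({0}) = {0,2}
'c' @ 1: {}  — state set empty
rest 'babcabccc' ignored (set empty)
after full input: {}  (accept=1 not in)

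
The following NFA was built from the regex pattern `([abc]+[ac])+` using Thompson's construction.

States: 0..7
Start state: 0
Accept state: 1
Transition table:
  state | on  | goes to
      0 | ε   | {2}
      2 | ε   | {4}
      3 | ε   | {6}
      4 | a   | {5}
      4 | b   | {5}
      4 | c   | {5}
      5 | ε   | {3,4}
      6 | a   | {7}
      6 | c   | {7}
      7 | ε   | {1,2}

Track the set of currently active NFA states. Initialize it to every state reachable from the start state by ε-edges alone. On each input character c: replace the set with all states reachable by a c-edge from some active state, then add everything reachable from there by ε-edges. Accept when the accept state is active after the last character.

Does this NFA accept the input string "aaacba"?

start: ε-closure({0}) = {0,2,4}
'a' @ 1: {3,4,5,6}
'a' @ 2: {1,2,3,4,5,6,7}  (accept∈set)
'a' @ 3: {1,2,3,4,5,6,7}  (accept∈set)
'c' @ 4: {1,2,3,4,5,6,7}  (accept∈set)
'b' @ 5: {3,4,5,6}
'a' @ 6: {1,2,3,4,5,6,7}  (accept∈set)
end set {1,2,3,4,5,6,7} — state 1 in

Answer: ACCEPT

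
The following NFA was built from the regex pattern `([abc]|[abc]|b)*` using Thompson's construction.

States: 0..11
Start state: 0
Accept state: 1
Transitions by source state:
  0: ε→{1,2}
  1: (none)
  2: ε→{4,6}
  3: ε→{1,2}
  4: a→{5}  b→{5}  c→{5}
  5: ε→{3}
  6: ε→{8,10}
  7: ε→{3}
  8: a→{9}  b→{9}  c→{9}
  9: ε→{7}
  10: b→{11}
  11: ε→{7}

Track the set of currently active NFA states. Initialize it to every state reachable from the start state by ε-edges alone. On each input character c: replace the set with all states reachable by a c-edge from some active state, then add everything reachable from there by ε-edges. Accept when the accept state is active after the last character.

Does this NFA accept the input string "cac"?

Answer: ACCEPT

Trace:
initial (ε-close {0}): {0,1,2,4,6,8,10}
'c' @ 1: {1,2,3,4,5,6,7,8,9,10}  (accept∈set)
'a' @ 2: {1,2,3,4,5,6,7,8,9,10}  (accept∈set)
'c' @ 3: {1,2,3,4,5,6,7,8,9,10}  (accept∈set)
after full input: {1,2,3,4,5,6,7,8,9,10}  (accept=1 in)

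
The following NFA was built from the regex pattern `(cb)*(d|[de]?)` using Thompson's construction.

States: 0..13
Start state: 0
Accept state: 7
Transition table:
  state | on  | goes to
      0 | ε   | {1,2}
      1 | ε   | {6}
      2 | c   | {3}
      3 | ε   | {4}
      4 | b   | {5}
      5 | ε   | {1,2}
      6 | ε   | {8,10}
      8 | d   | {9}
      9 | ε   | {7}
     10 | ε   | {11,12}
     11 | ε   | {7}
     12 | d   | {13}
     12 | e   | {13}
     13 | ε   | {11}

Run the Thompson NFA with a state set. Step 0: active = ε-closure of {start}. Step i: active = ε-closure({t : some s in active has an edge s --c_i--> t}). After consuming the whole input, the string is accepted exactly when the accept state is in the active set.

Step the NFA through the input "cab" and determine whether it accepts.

start: ε-closure({0}) = {0,1,2,6,7,8,10,11,12}
'c' @ 1: {3,4}
'a' @ 2: {}  — dead — no transitions
rest 'b' ignored (set empty)
final: {}; accept 7 not in set

Answer: REJECT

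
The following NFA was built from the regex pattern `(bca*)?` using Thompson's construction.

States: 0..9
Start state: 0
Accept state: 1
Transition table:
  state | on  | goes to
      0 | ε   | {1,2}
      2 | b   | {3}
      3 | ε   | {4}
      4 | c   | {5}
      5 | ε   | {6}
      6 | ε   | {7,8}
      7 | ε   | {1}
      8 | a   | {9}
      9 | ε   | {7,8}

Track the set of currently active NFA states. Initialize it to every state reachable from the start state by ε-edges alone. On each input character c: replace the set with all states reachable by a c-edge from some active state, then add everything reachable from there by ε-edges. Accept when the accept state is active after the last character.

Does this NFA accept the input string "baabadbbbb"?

Answer: REJECT

Derivation:
initial (ε-close {0}): {0,1,2}
'b' @ 1: {3,4}
'a' @ 2: {}  — state set empty
rest 'abadbbbb' ignored (set empty)
end set {} — state 1 not in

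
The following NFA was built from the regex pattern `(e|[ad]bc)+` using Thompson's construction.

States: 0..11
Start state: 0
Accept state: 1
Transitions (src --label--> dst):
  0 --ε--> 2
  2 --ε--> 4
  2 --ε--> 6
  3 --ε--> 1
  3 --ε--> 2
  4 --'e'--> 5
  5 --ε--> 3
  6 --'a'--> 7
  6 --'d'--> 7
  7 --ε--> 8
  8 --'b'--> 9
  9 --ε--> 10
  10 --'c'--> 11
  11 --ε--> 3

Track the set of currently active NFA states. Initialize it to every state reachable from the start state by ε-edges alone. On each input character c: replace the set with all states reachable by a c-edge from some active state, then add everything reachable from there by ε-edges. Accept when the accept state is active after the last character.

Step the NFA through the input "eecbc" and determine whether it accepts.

initial (ε-close {0}): {0,2,4,6}
'e' @ 1: {1,2,3,4,5,6}  [accepting]
'e' @ 2: {1,2,3,4,5,6}  [accepting]
'c' @ 3: {}  — no active states
rest 'bc' ignored (set empty)
final: {}; accept 1 not in set

Answer: REJECT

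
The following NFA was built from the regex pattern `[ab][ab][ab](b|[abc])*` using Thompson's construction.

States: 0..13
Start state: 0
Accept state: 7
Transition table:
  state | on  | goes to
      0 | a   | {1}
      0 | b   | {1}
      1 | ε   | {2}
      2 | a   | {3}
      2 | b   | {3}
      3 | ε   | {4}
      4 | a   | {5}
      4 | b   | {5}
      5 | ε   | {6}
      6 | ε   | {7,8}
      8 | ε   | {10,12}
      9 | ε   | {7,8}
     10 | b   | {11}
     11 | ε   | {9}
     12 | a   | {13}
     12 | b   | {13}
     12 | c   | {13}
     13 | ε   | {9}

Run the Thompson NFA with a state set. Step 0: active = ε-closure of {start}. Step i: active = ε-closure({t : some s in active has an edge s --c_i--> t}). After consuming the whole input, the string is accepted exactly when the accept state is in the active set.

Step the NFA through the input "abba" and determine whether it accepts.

start: ε-closure({0}) = {0}
'a' @ 1: {1,2}
'b' @ 2: {3,4}
'b' @ 3: {5,6,7,8,10,12}  [accepting]
'a' @ 4: {7,8,9,10,12,13}  [accepting]
end set {7,8,9,10,12,13} — state 7 in

Answer: ACCEPT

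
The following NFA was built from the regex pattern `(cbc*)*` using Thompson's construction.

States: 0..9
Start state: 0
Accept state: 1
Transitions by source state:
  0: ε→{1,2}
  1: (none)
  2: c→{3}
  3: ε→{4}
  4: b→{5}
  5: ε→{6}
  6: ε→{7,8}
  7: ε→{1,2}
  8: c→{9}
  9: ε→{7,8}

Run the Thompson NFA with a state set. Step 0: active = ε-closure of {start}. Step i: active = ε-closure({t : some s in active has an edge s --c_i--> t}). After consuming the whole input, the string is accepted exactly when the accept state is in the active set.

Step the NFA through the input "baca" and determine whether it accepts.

initial (ε-close {0}): {0,1,2}
'b' @ 1: {}  — state set empty
rest 'aca' ignored (set empty)
after full input: {}  (accept=1 not in)

Answer: REJECT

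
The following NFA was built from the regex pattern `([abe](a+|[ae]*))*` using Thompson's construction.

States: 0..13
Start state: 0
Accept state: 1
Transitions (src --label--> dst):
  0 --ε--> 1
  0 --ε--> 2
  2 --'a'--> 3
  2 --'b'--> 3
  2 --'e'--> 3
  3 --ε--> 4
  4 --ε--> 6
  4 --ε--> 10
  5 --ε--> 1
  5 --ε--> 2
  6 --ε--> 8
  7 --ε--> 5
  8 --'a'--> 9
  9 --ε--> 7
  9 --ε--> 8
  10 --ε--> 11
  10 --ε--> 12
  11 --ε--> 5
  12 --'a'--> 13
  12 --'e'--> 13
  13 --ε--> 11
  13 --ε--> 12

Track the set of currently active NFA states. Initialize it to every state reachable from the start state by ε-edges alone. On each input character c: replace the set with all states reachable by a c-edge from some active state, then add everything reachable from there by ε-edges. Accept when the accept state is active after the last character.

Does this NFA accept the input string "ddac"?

Answer: REJECT

Steps:
S₀ = ε-closure({0}) = {0,1,2}
'd' @ 1: {}  — no active states
rest 'dac' ignored (set empty)
end set {} — state 1 not in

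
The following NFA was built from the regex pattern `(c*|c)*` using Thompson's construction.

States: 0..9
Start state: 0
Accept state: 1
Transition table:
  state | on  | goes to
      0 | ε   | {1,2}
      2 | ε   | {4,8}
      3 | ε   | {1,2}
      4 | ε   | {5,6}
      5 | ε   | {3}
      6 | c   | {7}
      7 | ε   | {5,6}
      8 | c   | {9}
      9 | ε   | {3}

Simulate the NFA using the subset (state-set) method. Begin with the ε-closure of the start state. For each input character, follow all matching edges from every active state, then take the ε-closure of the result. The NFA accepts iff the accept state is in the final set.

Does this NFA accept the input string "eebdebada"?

start: ε-closure({0}) = {0,1,2,3,4,5,6,8}
'e' @ 1: {}  — no active states
rest 'ebdebada' ignored (set empty)
end set {} — state 1 not in

Answer: REJECT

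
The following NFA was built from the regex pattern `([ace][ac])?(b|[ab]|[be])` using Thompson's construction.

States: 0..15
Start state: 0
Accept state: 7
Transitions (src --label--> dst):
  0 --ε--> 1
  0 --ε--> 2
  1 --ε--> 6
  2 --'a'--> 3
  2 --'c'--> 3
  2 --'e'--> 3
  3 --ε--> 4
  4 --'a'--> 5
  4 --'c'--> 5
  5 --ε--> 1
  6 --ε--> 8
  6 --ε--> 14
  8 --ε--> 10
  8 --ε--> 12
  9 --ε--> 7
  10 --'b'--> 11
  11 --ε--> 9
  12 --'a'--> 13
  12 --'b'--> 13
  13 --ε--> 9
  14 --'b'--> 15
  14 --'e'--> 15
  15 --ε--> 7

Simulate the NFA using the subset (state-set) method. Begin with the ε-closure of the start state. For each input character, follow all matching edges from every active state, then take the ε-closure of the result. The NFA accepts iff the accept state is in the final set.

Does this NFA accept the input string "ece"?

S₀ = ε-closure({0}) = {0,1,2,6,8,10,12,14}
'e' @ 1: {3,4,7,15}  (accept∈set)
'c' @ 2: {1,5,6,8,10,12,14}
'e' @ 3: {7,15}  (accept∈set)
final: {7,15}; accept 7 in set

Answer: ACCEPT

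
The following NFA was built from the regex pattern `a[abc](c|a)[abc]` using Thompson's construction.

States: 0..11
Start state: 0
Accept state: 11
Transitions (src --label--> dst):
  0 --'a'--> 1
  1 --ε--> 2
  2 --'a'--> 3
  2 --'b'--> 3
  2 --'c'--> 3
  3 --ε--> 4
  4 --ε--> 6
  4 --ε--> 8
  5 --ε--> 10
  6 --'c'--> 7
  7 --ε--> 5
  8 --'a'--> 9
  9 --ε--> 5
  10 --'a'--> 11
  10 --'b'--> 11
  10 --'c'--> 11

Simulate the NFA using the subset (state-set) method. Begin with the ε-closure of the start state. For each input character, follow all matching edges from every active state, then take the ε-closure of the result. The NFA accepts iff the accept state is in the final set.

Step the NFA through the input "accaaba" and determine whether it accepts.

Answer: REJECT

Derivation:
start: ε-closure({0}) = {0}
'a' @ 1: {1,2}
'c' @ 2: {3,4,6,8}
'c' @ 3: {5,7,10}
'a' @ 4: {11}  ✓accept
'a' @ 5: {}  — dead — no transitions
rest 'ba' ignored (set empty)
final: {}; accept 11 not in set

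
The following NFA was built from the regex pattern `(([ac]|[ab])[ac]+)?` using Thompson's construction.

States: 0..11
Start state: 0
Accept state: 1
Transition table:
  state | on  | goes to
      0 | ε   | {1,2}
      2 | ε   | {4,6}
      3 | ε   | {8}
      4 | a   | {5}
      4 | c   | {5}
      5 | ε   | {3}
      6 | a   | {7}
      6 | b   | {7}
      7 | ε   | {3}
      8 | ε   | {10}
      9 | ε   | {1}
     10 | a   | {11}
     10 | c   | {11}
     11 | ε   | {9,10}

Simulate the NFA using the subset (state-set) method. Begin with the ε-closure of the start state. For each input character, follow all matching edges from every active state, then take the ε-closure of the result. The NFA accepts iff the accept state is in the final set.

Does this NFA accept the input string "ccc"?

Answer: ACCEPT

Steps:
start: ε-closure({0}) = {0,1,2,4,6}
'c' @ 1: {3,5,8,10}
'c' @ 2: {1,9,10,11}  (accept∈set)
'c' @ 3: {1,9,10,11}  (accept∈set)
final: {1,9,10,11}; accept 1 in set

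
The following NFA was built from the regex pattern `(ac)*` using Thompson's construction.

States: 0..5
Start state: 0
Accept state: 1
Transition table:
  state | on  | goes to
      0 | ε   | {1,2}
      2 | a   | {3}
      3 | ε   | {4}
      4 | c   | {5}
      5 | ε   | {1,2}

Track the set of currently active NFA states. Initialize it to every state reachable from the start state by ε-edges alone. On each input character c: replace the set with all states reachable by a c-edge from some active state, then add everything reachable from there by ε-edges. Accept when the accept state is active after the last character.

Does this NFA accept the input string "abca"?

initial (ε-close {0}): {0,1,2}
'a' @ 1: {3,4}
'b' @ 2: {}  — dead — no transitions
rest 'ca' ignored (set empty)
final: {}; accept 1 not in set

Answer: REJECT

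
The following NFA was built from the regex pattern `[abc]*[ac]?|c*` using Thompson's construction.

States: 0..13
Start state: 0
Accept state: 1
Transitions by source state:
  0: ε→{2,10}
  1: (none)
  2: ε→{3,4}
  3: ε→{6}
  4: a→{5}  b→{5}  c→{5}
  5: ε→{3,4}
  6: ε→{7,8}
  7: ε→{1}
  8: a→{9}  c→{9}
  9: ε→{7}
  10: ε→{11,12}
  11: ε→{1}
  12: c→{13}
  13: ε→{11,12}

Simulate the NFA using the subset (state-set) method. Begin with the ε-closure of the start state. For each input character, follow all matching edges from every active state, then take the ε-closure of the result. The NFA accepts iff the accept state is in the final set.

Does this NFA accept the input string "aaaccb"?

S₀ = ε-closure({0}) = {0,1,2,3,4,6,7,8,10,11,12}
'a' @ 1: {1,3,4,5,6,7,8,9}  [accepting]
'a' @ 2: {1,3,4,5,6,7,8,9}  [accepting]
'a' @ 3: {1,3,4,5,6,7,8,9}  [accepting]
'c' @ 4: {1,3,4,5,6,7,8,9}  [accepting]
'c' @ 5: {1,3,4,5,6,7,8,9}  [accepting]
'b' @ 6: {1,3,4,5,6,7,8}  [accepting]
final: {1,3,4,5,6,7,8}; accept 1 in set

Answer: ACCEPT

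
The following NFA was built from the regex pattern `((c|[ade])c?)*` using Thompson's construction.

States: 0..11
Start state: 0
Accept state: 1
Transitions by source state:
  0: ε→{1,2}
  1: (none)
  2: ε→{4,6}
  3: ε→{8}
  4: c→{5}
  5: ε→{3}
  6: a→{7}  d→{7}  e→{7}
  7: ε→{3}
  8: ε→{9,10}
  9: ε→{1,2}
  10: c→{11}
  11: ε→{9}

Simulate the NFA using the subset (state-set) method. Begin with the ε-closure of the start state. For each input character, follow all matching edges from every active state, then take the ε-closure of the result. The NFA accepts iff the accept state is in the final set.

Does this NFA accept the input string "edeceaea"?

Answer: ACCEPT

Derivation:
start: ε-closure({0}) = {0,1,2,4,6}
'e' @ 1: {1,2,3,4,6,7,8,9,10}  (accept∈set)
'd' @ 2: {1,2,3,4,6,7,8,9,10}  (accept∈set)
'e' @ 3: {1,2,3,4,6,7,8,9,10}  (accept∈set)
'c' @ 4: {1,2,3,4,5,6,8,9,10,11}  (accept∈set)
'e' @ 5: {1,2,3,4,6,7,8,9,10}  (accept∈set)
'a' @ 6: {1,2,3,4,6,7,8,9,10}  (accept∈set)
'e' @ 7: {1,2,3,4,6,7,8,9,10}  (accept∈set)
'a' @ 8: {1,2,3,4,6,7,8,9,10}  (accept∈set)
final: {1,2,3,4,6,7,8,9,10}; accept 1 in set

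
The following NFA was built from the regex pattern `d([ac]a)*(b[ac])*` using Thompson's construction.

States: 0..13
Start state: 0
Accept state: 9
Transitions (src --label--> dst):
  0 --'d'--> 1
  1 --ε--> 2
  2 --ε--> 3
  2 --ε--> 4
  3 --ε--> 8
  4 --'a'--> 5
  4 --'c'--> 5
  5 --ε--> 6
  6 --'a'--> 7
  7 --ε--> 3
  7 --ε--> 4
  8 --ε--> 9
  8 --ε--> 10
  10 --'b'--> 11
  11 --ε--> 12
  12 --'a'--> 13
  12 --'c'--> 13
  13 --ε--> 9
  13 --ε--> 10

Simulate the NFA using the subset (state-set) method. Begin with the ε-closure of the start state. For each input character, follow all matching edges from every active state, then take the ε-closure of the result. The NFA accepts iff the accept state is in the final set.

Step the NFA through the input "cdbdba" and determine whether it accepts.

initial (ε-close {0}): {0}
'c' @ 1: {}  — dead — no transitions
rest 'dbdba' ignored (set empty)
end set {} — state 9 not in

Answer: REJECT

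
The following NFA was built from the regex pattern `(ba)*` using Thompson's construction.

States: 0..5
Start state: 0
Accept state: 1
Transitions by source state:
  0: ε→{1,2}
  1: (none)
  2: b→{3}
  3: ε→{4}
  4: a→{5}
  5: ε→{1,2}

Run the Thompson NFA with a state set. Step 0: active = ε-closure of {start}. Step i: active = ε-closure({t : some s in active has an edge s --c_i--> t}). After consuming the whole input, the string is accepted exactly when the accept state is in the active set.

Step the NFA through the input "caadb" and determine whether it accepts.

Answer: REJECT

Steps:
S₀ = ε-closure({0}) = {0,1,2}
'c' @ 1: {}  — dead — no transitions
rest 'aadb' ignored (set empty)
after full input: {}  (accept=1 not in)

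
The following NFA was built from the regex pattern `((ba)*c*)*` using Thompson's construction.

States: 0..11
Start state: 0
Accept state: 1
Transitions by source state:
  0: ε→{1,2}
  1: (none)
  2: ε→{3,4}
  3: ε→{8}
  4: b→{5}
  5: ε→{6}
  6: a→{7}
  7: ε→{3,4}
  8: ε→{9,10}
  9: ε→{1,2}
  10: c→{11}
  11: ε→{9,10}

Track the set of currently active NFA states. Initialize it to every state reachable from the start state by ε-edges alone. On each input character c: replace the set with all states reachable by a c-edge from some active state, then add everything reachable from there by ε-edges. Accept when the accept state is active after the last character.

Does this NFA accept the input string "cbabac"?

Answer: ACCEPT

Trace:
start: ε-closure({0}) = {0,1,2,3,4,8,9,10}
'c' @ 1: {1,2,3,4,8,9,10,11}  (accept∈set)
'b' @ 2: {5,6}
'a' @ 3: {1,2,3,4,7,8,9,10}  (accept∈set)
'b' @ 4: {5,6}
'a' @ 5: {1,2,3,4,7,8,9,10}  (accept∈set)
'c' @ 6: {1,2,3,4,8,9,10,11}  (accept∈set)
after full input: {1,2,3,4,8,9,10,11}  (accept=1 in)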